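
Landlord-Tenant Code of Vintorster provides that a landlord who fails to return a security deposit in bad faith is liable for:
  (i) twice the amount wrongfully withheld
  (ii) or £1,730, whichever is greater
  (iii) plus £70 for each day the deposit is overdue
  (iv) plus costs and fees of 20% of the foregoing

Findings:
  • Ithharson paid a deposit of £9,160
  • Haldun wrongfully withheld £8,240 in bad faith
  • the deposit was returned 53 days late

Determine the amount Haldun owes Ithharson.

Doubled: 2 × £8,240 = £16,480
Minimum £1,730: £16,480 meets the minimum, no increase.
Late-return penalty: 53 × £70 = £3,710
Damages plus late penalty: £16,480 + £3,710 = £20,190
Costs and fees: 20% of £20,190 = £4,038
Total recovery: £20,190 + £4,038 = £24,228

£24,228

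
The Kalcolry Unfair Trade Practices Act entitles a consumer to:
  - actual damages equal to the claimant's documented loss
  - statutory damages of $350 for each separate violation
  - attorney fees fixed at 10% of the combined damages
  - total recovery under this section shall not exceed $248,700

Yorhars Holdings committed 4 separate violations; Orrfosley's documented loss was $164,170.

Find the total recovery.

Statutory damages: 4 × $350 = $1,400
Combined damages: $164,170 + $1,400 = $165,570
Attorney fees: 10% of $165,570 = $16,557
Total before cap: $165,570 + $16,557 = $182,127
Cap at $248,700: $182,127 is within the cap, no reduction.

$182,127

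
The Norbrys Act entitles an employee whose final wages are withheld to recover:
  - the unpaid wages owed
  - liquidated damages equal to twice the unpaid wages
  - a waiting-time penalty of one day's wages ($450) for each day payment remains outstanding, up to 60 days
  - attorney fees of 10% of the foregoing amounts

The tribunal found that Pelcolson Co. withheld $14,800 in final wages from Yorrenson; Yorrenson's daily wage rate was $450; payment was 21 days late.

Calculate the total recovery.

Doubled: 2 × $14,800 = $29,600
Penalty days: min(21, 60) = 21
Waiting-time penalty: 21 × $450 = $9,450
Subtotal: $14,800 + $29,600 + $9,450 = $53,850
Attorney fees: 10% of $53,850 = $5,385
Total award: $53,850 + $5,385 = $59,235

$59,235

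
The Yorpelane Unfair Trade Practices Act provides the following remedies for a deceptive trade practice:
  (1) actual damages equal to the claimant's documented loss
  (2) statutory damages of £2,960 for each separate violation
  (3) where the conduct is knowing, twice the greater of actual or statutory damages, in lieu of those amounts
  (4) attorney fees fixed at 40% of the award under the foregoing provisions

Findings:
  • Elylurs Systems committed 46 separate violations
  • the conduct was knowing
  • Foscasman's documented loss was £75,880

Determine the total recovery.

£381,248

Statutory damages: 46 × £2,960 = £136,160
Greater of actual damages (£75,880) or statutory damages (£136,160): £136,160
Doubled: 2 × £136,160 = £272,320
Attorney fees: 40% of £272,320 = £108,928
Total recovery: £272,320 + £108,928 = £381,248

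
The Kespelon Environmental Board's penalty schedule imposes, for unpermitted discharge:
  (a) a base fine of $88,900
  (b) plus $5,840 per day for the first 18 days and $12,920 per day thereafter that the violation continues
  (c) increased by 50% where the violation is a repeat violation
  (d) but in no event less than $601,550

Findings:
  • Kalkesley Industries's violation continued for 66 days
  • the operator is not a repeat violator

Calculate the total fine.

$814,180

First 18 days: 18 × $5,840 = $105,120
Remaining days: (66 − 18) × $12,920 = $620,160
Per-day component: $105,120 + $620,160 = $725,280
Base plus per-day: $88,900 + $725,280 = $814,180
The operator is not a repeat violator: no 50% increase.
Minimum $601,550: $814,180 meets the minimum, no increase.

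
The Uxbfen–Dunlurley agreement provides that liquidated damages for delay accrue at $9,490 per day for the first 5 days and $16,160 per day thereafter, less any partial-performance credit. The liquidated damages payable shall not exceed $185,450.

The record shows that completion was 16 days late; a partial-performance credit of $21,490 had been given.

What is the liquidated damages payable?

$185,450

First 5 days: 5 × $9,490 = $47,450
Remaining days: (16 − 5) × $16,160 = $177,760
Accrued per-day damages: $47,450 + $177,760 = $225,210
Less partial-performance credit: $225,210 − $21,490 = $203,720
Cap at $185,450: $203,720 exceeds the cap → $185,450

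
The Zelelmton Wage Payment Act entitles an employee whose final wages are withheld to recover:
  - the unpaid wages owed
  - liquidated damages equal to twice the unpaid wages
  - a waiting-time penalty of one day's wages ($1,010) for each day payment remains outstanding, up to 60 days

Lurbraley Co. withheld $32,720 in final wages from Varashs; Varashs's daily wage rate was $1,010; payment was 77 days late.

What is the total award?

Doubled: 2 × $32,720 = $65,440
Penalty days: min(77, 60) = 60
Waiting-time penalty: 60 × $1,010 = $60,600
Total award: $32,720 + $65,440 + $60,600 = $158,760

$158,760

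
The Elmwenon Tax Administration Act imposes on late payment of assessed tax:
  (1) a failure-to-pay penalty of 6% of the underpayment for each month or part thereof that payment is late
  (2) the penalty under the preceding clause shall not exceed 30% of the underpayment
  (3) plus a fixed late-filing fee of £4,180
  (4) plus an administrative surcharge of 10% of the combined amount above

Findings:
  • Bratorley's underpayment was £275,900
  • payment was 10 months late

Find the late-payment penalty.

Accrued rate: 6% × 10 = 60%, capped at 30% → 30%
Failure-to-pay penalty: 30% of £275,900 = £82,770
Penalty before surcharge: £82,770 + £4,180 = £86,950
Administrative surcharge: 10% of £86,950 = £8,695
Total penalty: £86,950 + £8,695 = £95,645

£95,645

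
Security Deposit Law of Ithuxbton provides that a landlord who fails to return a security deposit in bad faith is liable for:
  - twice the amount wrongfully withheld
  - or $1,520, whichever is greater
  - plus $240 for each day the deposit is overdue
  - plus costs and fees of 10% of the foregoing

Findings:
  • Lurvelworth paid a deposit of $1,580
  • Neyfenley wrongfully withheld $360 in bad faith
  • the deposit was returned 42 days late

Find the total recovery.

$12,760

Doubled: 2 × $360 = $720
Minimum $1,520: $720 is below the minimum → $1,520
Late-return penalty: 42 × $240 = $10,080
Damages plus late penalty: $1,520 + $10,080 = $11,600
Costs and fees: 10% of $11,600 = $1,160
Total recovery: $11,600 + $1,160 = $12,760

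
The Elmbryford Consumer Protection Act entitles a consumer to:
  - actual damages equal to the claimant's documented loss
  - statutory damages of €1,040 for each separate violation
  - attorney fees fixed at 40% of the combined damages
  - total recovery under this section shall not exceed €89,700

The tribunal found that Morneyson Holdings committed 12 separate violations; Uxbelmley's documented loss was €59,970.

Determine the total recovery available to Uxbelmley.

€89,700

Statutory damages: 12 × €1,040 = €12,480
Combined damages: €59,970 + €12,480 = €72,450
Attorney fees: 40% of €72,450 = €28,980
Total before cap: €72,450 + €28,980 = €101,430
Cap at €89,700: €101,430 exceeds the cap → €89,700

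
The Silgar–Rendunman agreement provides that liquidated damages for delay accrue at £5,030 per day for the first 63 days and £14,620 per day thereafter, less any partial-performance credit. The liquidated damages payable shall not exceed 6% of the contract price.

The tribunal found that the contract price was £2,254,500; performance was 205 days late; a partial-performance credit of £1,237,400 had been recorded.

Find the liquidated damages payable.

First 63 days: 63 × £5,030 = £316,890
Remaining days: (205 − 63) × £14,620 = £2,076,040
Accrued per-day damages: £316,890 + £2,076,040 = £2,392,930
Less partial-performance credit: £2,392,930 − £1,237,400 = £1,155,530
Cap: 6% of £2,254,500 = £135,270
Cap at £135,270: £1,155,530 exceeds the cap → £135,270

Liquidated damages: £135,270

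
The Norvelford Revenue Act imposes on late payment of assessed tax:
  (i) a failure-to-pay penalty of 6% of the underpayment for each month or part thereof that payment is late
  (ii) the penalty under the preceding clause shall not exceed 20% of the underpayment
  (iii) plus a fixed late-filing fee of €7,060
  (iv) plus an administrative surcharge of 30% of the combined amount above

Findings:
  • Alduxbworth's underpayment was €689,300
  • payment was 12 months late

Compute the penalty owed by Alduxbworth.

€188,396

Accrued rate: 6% × 12 = 72%, capped at 20% → 20%
Failure-to-pay penalty: 20% of €689,300 = €137,860
Penalty before surcharge: €137,860 + €7,060 = €144,920
Administrative surcharge: 30% of €144,920 = €43,476
Total penalty: €144,920 + €43,476 = €188,396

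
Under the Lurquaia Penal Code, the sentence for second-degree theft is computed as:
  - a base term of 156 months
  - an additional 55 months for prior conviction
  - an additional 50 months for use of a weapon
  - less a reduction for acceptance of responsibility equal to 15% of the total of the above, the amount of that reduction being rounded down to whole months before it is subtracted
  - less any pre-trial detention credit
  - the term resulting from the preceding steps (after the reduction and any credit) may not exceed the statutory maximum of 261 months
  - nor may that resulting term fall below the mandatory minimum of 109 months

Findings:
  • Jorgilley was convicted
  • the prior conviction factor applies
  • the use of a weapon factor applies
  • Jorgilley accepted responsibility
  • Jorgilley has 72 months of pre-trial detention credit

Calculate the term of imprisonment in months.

Prior conviction enhancement: +55 months
Use of a weapon enhancement: +50 months
Adjusted term: 156 months + 55 months + 50 months = 261 months
Acceptance of responsibility reduction: 15% of 261 months = 39 months (rounded down)
After reduction: 261 − 39 = 222 months
Less pre-trial detention credit: 222 months − 72 months = 150 months
Cap at 261 months: 150 months is within the cap, no reduction.
Minimum 109 months: 150 months meets the minimum, no increase.

150 months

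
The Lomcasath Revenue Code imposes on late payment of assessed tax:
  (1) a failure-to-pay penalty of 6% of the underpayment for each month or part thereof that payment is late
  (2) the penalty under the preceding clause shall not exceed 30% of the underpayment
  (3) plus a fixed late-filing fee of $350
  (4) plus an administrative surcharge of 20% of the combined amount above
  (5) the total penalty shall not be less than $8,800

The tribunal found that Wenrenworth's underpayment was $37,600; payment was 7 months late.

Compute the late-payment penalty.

Accrued rate: 6% × 7 = 42%, capped at 30% → 30%
Failure-to-pay penalty: 30% of $37,600 = $11,280
Penalty before surcharge: $11,280 + $350 = $11,630
Administrative surcharge: 20% of $11,630 = $2,326
Total penalty: $11,630 + $2,326 = $13,956
Minimum $8,800: $13,956 meets the minimum, no increase.

$13,956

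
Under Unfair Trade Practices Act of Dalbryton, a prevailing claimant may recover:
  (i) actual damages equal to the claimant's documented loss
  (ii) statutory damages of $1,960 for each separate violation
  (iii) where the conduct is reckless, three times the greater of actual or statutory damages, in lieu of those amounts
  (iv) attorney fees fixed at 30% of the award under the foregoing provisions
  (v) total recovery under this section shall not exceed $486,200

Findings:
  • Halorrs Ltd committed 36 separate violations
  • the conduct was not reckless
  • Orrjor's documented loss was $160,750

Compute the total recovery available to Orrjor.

Statutory damages: 36 × $1,960 = $70,560
Conduct not reckless: the in-lieu enhancement does not apply.
Actual plus statutory damages: $160,750 + $70,560 = $231,310
Attorney fees: 30% of $231,310 = $69,393
Total before cap: $231,310 + $69,393 = $300,703
Cap at $486,200: $300,703 is within the cap, no reduction.

$300,703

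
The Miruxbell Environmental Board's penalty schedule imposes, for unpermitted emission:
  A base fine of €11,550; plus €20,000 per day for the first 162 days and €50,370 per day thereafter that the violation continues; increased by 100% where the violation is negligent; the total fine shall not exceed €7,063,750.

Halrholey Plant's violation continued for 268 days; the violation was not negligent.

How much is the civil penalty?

First 162 days: 162 × €20,000 = €3,240,000
Remaining days: (268 − 162) × €50,370 = €5,339,220
Per-day component: €3,240,000 + €5,339,220 = €8,579,220
Base plus per-day: €11,550 + €8,579,220 = €8,590,770
The violation was not negligent: no 100% increase.
Cap at €7,063,750: €8,590,770 exceeds the cap → €7,063,750

€7,063,750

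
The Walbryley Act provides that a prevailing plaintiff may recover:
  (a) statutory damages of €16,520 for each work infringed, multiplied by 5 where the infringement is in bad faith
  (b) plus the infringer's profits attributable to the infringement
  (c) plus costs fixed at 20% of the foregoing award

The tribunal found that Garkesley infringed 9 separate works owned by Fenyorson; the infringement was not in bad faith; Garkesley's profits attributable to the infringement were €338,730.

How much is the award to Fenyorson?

€584,892

Statutory damages: 9 × €16,520 = €148,680
Infringement not in bad faith: no ×5 enhancement.
Combined award: €148,680 + €338,730 = €487,410
Costs: 20% of €487,410 = €97,482
Award plus costs: €487,410 + €97,482 = €584,892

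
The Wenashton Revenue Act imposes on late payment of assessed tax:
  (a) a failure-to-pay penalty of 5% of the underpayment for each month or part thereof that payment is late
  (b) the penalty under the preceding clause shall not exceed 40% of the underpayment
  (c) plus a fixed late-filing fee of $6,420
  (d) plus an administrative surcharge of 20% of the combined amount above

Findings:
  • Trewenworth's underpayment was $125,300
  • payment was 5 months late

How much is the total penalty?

$45,294

Accrued rate: 5% × 5 = 25%, capped at 40% → 25%
Failure-to-pay penalty: 25% of $125,300 = $31,325
Penalty before surcharge: $31,325 + $6,420 = $37,745
Administrative surcharge: 20% of $37,745 = $7,549
Total penalty: $37,745 + $7,549 = $45,294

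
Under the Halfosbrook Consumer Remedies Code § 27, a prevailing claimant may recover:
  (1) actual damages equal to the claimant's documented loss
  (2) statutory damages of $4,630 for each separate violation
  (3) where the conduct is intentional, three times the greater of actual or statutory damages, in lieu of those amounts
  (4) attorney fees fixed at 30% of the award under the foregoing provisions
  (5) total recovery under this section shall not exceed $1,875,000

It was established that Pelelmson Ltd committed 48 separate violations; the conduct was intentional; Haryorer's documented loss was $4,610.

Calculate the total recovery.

Statutory damages: 48 × $4,630 = $222,240
Greater of actual damages ($4,610) or statutory damages ($222,240): $222,240
Trebled: 3 × $222,240 = $666,720
Attorney fees: 30% of $666,720 = $200,016
Total before cap: $666,720 + $200,016 = $866,736
Cap at $1,875,000: $866,736 is within the cap, no reduction.

$866,736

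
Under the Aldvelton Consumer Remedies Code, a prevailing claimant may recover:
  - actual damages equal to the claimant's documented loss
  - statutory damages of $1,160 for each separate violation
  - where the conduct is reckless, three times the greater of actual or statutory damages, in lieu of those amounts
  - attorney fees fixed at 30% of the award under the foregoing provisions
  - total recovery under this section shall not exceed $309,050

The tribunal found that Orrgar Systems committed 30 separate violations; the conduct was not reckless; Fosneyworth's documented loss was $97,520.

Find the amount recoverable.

Statutory damages: 30 × $1,160 = $34,800
Conduct not reckless: the in-lieu enhancement does not apply.
Actual plus statutory damages: $97,520 + $34,800 = $132,320
Attorney fees: 30% of $132,320 = $39,696
Total before cap: $132,320 + $39,696 = $172,016
Cap at $309,050: $172,016 is within the cap, no reduction.

$172,016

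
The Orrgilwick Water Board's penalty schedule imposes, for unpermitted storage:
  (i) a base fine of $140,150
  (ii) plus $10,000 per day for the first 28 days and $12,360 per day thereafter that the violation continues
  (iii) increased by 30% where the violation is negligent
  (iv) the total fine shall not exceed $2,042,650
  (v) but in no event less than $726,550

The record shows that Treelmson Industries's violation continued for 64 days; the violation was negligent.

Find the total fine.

First 28 days: 28 × $10,000 = $280,000
Remaining days: (64 − 28) × $12,360 = $444,960
Per-day component: $280,000 + $444,960 = $724,960
Base plus per-day: $140,150 + $724,960 = $865,110
Enhancement: 30% of $865,110 = $259,533
Enhanced fine: $865,110 + $259,533 = $1,124,643
Cap at $2,042,650: $1,124,643 is within the cap, no reduction.
Minimum $726,550: $1,124,643 meets the minimum, no increase.

$1,124,643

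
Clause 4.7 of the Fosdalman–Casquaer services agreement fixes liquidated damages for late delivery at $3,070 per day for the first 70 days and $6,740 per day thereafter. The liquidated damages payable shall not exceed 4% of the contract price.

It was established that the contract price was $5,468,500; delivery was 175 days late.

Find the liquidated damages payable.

$218,740

First 70 days: 70 × $3,070 = $214,900
Remaining days: (175 − 70) × $6,740 = $707,700
Accrued per-day damages: $214,900 + $707,700 = $922,600
Cap: 4% of $5,468,500 = $218,740
Cap at $218,740: $922,600 exceeds the cap → $218,740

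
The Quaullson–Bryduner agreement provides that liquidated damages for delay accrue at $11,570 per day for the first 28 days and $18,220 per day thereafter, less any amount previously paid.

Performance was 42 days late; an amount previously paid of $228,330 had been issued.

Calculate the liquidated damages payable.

Liquidated damages: $350,710

First 28 days: 28 × $11,570 = $323,960
Remaining days: (42 − 28) × $18,220 = $255,080
Accrued per-day damages: $323,960 + $255,080 = $579,040
Less amount previously paid: $579,040 − $228,330 = $350,710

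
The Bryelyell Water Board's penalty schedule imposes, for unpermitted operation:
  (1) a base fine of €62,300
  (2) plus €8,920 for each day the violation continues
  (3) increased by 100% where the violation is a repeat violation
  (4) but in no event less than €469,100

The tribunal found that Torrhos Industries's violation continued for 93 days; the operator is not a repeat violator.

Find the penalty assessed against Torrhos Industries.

Per-day component: 93 × €8,920 = €829,560
Base plus per-day: €62,300 + €829,560 = €891,860
The operator is not a repeat violator: no 100% increase.
Minimum €469,100: €891,860 meets the minimum, no increase.

€891,860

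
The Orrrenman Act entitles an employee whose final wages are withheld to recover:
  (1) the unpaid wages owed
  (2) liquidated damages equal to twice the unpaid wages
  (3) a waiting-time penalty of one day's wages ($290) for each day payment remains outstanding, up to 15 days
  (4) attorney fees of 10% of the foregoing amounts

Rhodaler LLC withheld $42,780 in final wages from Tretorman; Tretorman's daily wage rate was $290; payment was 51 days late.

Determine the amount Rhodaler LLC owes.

Doubled: 2 × $42,780 = $85,560
Penalty days: min(51, 15) = 15
Waiting-time penalty: 15 × $290 = $4,350
Subtotal: $42,780 + $85,560 + $4,350 = $132,690
Attorney fees: 10% of $132,690 = $13,269
Total award: $132,690 + $13,269 = $145,959

Total award: $145,959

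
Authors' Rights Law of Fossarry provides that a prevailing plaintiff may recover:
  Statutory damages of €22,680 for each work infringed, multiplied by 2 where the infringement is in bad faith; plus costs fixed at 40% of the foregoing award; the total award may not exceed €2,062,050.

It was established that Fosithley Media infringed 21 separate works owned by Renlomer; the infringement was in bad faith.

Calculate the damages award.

Statutory damages: 21 × €22,680 = €476,280
Doubled: 2 × €476,280 = €952,560
Costs: 40% of €952,560 = €381,024
Award plus costs: €952,560 + €381,024 = €1,333,584
Cap at €2,062,050: €1,333,584 is within the cap, no reduction.

Award: €1,333,584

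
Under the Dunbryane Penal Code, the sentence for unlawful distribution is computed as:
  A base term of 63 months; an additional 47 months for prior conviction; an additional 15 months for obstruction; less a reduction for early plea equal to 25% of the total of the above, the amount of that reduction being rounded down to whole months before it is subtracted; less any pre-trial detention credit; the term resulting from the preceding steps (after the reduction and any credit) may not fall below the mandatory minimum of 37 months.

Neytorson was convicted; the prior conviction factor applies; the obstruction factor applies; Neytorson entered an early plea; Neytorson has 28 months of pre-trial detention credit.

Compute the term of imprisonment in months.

66 months

Prior conviction enhancement: +47 months
Obstruction enhancement: +15 months
Adjusted term: 63 months + 47 months + 15 months = 125 months
Early plea reduction: 25% of 125 months = 31 months (rounded down)
After reduction: 125 − 31 = 94 months
Less pre-trial detention credit: 94 months − 28 months = 66 months
Minimum 37 months: 66 months meets the minimum, no increase.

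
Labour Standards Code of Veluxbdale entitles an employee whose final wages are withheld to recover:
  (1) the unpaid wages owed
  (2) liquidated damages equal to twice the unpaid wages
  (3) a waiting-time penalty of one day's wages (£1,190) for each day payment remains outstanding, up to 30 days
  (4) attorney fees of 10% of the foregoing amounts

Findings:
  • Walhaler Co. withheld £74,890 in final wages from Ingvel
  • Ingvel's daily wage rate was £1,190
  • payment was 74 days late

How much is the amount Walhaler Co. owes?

Doubled: 2 × £74,890 = £149,780
Penalty days: min(74, 30) = 30
Waiting-time penalty: 30 × £1,190 = £35,700
Subtotal: £74,890 + £149,780 + £35,700 = £260,370
Attorney fees: 10% of £260,370 = £26,037
Total award: £260,370 + £26,037 = £286,407

£286,407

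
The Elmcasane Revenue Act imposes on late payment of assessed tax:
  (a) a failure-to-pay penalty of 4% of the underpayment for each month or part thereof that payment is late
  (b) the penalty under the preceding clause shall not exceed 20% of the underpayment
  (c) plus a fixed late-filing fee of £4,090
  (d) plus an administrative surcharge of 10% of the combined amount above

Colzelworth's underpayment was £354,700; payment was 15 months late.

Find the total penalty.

Penalty: £82,533

Accrued rate: 4% × 15 = 60%, capped at 20% → 20%
Failure-to-pay penalty: 20% of £354,700 = £70,940
Penalty before surcharge: £70,940 + £4,090 = £75,030
Administrative surcharge: 10% of £75,030 = £7,503
Total penalty: £75,030 + £7,503 = £82,533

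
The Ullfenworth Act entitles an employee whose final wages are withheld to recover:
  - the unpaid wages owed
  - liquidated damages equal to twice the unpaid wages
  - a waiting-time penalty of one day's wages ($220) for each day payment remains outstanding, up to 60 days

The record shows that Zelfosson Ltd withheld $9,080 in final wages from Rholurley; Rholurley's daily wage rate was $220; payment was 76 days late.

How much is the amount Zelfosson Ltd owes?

Doubled: 2 × $9,080 = $18,160
Penalty days: min(76, 60) = 60
Waiting-time penalty: 60 × $220 = $13,200
Total award: $9,080 + $18,160 + $13,200 = $40,440

$40,440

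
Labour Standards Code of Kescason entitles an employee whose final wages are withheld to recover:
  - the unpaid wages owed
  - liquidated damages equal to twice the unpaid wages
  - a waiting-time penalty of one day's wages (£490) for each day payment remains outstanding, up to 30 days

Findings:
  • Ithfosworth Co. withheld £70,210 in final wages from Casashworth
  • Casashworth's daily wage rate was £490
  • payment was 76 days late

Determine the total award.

Doubled: 2 × £70,210 = £140,420
Penalty days: min(76, 30) = 30
Waiting-time penalty: 30 × £490 = £14,700
Total award: £70,210 + £140,420 + £14,700 = £225,330

£225,330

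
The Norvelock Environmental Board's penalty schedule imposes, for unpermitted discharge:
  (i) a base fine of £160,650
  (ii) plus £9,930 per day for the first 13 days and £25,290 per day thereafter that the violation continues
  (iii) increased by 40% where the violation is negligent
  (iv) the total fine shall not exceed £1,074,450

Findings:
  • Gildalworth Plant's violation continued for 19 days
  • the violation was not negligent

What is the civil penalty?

First 13 days: 13 × £9,930 = £129,090
Remaining days: (19 − 13) × £25,290 = £151,740
Per-day component: £129,090 + £151,740 = £280,830
Base plus per-day: £160,650 + £280,830 = £441,480
The violation was not negligent: no 40% increase.
Cap at £1,074,450: £441,480 is within the cap, no reduction.

£441,480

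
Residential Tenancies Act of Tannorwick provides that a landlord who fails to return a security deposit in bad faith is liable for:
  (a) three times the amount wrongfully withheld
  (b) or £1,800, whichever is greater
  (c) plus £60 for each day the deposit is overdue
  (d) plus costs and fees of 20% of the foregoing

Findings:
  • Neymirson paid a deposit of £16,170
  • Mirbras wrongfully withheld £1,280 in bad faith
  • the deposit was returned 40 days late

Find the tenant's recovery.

£7,488

Trebled: 3 × £1,280 = £3,840
Minimum £1,800: £3,840 meets the minimum, no increase.
Late-return penalty: 40 × £60 = £2,400
Damages plus late penalty: £3,840 + £2,400 = £6,240
Costs and fees: 20% of £6,240 = £1,248
Total recovery: £6,240 + £1,248 = £7,488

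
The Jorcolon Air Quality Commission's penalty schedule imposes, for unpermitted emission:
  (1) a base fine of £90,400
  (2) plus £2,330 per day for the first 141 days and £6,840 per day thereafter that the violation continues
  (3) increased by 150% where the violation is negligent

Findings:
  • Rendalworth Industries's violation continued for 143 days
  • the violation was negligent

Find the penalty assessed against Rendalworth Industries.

£1,081,525

First 141 days: 141 × £2,330 = £328,530
Remaining days: (143 − 141) × £6,840 = £13,680
Per-day component: £328,530 + £13,680 = £342,210
Base plus per-day: £90,400 + £342,210 = £432,610
Enhancement: 150% of £432,610 = £648,915
Enhanced fine: £432,610 + £648,915 = £1,081,525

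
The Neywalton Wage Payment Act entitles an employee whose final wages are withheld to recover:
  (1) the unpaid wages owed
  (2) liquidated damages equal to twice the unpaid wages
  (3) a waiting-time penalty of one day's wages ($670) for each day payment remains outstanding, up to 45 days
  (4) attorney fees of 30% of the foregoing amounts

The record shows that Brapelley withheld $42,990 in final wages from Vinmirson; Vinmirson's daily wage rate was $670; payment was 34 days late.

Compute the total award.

Doubled: 2 × $42,990 = $85,980
Penalty days: min(34, 45) = 34
Waiting-time penalty: 34 × $670 = $22,780
Subtotal: $42,990 + $85,980 + $22,780 = $151,750
Attorney fees: 30% of $151,750 = $45,525
Total award: $151,750 + $45,525 = $197,275

$197,275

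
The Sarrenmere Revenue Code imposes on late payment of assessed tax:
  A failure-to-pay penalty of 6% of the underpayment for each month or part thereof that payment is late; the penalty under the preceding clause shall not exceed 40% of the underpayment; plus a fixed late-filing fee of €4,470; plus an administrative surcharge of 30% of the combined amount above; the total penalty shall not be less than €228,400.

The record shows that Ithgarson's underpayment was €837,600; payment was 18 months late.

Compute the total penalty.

Accrued rate: 6% × 18 = 108%, capped at 40% → 40%
Failure-to-pay penalty: 40% of €837,600 = €335,040
Penalty before surcharge: €335,040 + €4,470 = €339,510
Administrative surcharge: 30% of €339,510 = €101,853
Total penalty: €339,510 + €101,853 = €441,363
Minimum €228,400: €441,363 meets the minimum, no increase.

€441,363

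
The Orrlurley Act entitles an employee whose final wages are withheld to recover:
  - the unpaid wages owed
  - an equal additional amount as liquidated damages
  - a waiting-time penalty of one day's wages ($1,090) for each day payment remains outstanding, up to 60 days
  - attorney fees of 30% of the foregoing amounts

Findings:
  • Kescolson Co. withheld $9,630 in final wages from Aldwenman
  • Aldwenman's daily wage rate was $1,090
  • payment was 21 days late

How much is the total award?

$54,795

Liquidated damages (equal amount): $9,630
Penalty days: min(21, 60) = 21
Waiting-time penalty: 21 × $1,090 = $22,890
Subtotal: $9,630 + $9,630 + $22,890 = $42,150
Attorney fees: 30% of $42,150 = $12,645
Total award: $42,150 + $12,645 = $54,795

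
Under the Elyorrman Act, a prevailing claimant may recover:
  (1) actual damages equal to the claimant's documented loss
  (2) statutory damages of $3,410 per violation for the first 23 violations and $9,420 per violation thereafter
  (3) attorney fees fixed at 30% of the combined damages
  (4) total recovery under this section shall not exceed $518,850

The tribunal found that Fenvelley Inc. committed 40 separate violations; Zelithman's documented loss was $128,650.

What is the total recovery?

First 23 violations: 23 × $3,410 = $78,430
Remaining violations: (40 − 23) × $9,420 = $160,140
Statutory damages: $78,430 + $160,140 = $238,570
Combined damages: $128,650 + $238,570 = $367,220
Attorney fees: 30% of $367,220 = $110,166
Total before cap: $367,220 + $110,166 = $477,386
Cap at $518,850: $477,386 is within the cap, no reduction.

$477,386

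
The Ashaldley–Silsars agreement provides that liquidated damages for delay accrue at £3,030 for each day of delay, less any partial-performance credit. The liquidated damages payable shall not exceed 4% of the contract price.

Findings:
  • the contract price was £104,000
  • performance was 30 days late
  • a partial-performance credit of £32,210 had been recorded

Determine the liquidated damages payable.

Per-day damages: 30 × £3,030 = £90,900
Less partial-performance credit: £90,900 − £32,210 = £58,690
Cap: 4% of £104,000 = £4,160
Cap at £4,160: £58,690 exceeds the cap → £4,160

£4,160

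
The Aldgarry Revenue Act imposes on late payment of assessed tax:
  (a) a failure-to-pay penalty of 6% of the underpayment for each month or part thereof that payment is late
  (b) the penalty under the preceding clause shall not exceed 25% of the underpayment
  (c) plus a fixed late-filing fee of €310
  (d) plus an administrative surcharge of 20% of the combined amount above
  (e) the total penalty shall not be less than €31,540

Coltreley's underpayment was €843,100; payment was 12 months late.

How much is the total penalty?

Accrued rate: 6% × 12 = 72%, capped at 25% → 25%
Failure-to-pay penalty: 25% of €843,100 = €210,775
Penalty before surcharge: €210,775 + €310 = €211,085
Administrative surcharge: 20% of €211,085 = €42,217
Total penalty: €211,085 + €42,217 = €253,302
Minimum €31,540: €253,302 meets the minimum, no increase.

€253,302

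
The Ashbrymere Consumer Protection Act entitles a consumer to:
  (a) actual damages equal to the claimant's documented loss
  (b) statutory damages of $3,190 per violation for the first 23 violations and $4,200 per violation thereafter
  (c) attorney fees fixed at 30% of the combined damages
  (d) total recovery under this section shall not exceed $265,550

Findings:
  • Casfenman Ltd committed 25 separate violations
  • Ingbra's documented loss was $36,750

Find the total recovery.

First 23 violations: 23 × $3,190 = $73,370
Remaining violations: (25 − 23) × $4,200 = $8,400
Statutory damages: $73,370 + $8,400 = $81,770
Combined damages: $36,750 + $81,770 = $118,520
Attorney fees: 30% of $118,520 = $35,556
Total before cap: $118,520 + $35,556 = $154,076
Cap at $265,550: $154,076 is within the cap, no reduction.

Total recovery: $154,076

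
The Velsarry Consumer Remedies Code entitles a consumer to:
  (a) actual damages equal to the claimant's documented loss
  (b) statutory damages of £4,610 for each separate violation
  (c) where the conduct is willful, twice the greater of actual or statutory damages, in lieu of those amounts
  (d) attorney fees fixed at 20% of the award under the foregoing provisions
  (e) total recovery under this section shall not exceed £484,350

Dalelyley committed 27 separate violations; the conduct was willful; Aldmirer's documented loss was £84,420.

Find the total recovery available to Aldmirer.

Statutory damages: 27 × £4,610 = £124,470
Greater of actual damages (£84,420) or statutory damages (£124,470): £124,470
Doubled: 2 × £124,470 = £248,940
Attorney fees: 20% of £248,940 = £49,788
Total before cap: £248,940 + £49,788 = £298,728
Cap at £484,350: £298,728 is within the cap, no reduction.

£298,728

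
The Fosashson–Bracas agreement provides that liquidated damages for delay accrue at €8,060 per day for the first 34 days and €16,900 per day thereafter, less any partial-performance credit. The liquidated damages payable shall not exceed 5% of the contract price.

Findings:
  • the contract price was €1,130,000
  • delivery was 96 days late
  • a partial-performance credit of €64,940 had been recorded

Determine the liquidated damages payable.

First 34 days: 34 × €8,060 = €274,040
Remaining days: (96 − 34) × €16,900 = €1,047,800
Accrued per-day damages: €274,040 + €1,047,800 = €1,321,840
Less partial-performance credit: €1,321,840 − €64,940 = €1,256,900
Cap: 5% of €1,130,000 = €56,500
Cap at €56,500: €1,256,900 exceeds the cap → €56,500

€56,500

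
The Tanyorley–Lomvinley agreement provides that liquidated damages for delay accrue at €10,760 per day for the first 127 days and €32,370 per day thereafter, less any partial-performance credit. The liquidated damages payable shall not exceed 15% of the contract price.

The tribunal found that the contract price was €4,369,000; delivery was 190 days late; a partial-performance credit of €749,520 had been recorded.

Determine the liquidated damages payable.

First 127 days: 127 × €10,760 = €1,366,520
Remaining days: (190 − 127) × €32,370 = €2,039,310
Accrued per-day damages: €1,366,520 + €2,039,310 = €3,405,830
Less partial-performance credit: €3,405,830 − €749,520 = €2,656,310
Cap: 15% of €4,369,000 = €655,350
Cap at €655,350: €2,656,310 exceeds the cap → €655,350

€655,350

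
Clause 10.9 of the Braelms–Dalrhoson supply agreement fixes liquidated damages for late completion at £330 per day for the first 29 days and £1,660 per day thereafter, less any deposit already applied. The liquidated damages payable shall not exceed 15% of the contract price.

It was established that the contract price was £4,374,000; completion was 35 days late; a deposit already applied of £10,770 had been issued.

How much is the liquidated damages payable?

£8,760

First 29 days: 29 × £330 = £9,570
Remaining days: (35 − 29) × £1,660 = £9,960
Accrued per-day damages: £9,570 + £9,960 = £19,530
Less deposit already applied: £19,530 − £10,770 = £8,760
Cap: 15% of £4,374,000 = £656,100
Cap at £656,100: £8,760 is within the cap, no reduction.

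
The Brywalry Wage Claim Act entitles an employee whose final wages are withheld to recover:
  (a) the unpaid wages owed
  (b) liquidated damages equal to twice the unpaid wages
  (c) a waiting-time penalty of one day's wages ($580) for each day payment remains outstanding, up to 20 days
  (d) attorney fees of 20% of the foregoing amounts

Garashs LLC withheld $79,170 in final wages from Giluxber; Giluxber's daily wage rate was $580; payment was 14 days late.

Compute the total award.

Doubled: 2 × $79,170 = $158,340
Penalty days: min(14, 20) = 14
Waiting-time penalty: 14 × $580 = $8,120
Subtotal: $79,170 + $158,340 + $8,120 = $245,630
Attorney fees: 20% of $245,630 = $49,126
Total award: $245,630 + $49,126 = $294,756

$294,756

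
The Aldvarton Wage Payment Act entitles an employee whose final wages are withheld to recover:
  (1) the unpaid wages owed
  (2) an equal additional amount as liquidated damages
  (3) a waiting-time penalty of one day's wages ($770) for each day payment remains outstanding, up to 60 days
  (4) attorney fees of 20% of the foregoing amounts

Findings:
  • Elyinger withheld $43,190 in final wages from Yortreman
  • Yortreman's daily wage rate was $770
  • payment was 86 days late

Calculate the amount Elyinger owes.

$159,096

Liquidated damages (equal amount): $43,190
Penalty days: min(86, 60) = 60
Waiting-time penalty: 60 × $770 = $46,200
Subtotal: $43,190 + $43,190 + $46,200 = $132,580
Attorney fees: 20% of $132,580 = $26,516
Total award: $132,580 + $26,516 = $159,096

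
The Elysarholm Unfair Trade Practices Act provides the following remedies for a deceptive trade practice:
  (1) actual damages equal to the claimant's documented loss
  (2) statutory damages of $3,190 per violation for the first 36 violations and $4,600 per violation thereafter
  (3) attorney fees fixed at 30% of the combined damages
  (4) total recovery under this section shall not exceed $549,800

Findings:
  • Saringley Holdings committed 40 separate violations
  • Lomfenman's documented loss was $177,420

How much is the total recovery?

First 36 violations: 36 × $3,190 = $114,840
Remaining violations: (40 − 36) × $4,600 = $18,400
Statutory damages: $114,840 + $18,400 = $133,240
Combined damages: $177,420 + $133,240 = $310,660
Attorney fees: 30% of $310,660 = $93,198
Total before cap: $310,660 + $93,198 = $403,858
Cap at $549,800: $403,858 is within the cap, no reduction.

$403,858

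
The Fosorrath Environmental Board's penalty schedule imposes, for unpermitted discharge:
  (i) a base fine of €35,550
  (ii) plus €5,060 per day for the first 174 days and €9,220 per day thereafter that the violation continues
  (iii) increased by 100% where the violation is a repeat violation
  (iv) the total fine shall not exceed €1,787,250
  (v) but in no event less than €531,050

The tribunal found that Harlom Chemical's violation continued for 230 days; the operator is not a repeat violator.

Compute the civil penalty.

First 174 days: 174 × €5,060 = €880,440
Remaining days: (230 − 174) × €9,220 = €516,320
Per-day component: €880,440 + €516,320 = €1,396,760
Base plus per-day: €35,550 + €1,396,760 = €1,432,310
The operator is not a repeat violator: no 100% increase.
Cap at €1,787,250: €1,432,310 is within the cap, no reduction.
Minimum €531,050: €1,432,310 meets the minimum, no increase.

€1,432,310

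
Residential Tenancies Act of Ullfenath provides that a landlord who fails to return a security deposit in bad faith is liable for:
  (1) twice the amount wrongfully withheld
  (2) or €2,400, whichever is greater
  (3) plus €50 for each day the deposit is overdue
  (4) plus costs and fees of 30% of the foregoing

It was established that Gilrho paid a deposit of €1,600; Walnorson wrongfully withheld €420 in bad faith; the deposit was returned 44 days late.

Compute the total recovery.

Doubled: 2 × €420 = €840
Minimum €2,400: €840 is below the minimum → €2,400
Late-return penalty: 44 × €50 = €2,200
Damages plus late penalty: €2,400 + €2,200 = €4,600
Costs and fees: 30% of €4,600 = €1,380
Total recovery: €4,600 + €1,380 = €5,980

€5,980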